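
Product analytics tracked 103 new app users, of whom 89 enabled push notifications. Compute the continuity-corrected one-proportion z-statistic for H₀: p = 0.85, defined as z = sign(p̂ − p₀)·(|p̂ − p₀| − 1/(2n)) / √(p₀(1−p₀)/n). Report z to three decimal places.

z = 0.262

With x = 89 successes in n = 103, p̂ = 0.86408. p̂ − p₀ = 0.014078.
Continuity correction 1/(2n) = 1/206 = 0.004854.
Corrected numerator: |0.014078| − 0.004854 = 0.009224.
Under H₀, SE = √(p₀(1−p₀)/n) = √(0.85·0.15/103) = √0.001237864 = 0.035183.
z = +0.009224/0.035183 = 0.262.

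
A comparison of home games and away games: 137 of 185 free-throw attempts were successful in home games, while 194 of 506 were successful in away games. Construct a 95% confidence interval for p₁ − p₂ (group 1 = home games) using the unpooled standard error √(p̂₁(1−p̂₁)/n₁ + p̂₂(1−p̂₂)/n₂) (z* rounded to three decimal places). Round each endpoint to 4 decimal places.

(0.2811, 0.4332)

p̂₁ = 0.74054, p̂₂ = 0.38340, so the observed difference is 0.35714.
SE = √(0.001038596 + 0.000467202) = √0.001505798 = 0.038805.
The 95% critical value is z* = 1.960. Margin of error = 0.07606.
So the interval runs from 0.2811 to 0.4332.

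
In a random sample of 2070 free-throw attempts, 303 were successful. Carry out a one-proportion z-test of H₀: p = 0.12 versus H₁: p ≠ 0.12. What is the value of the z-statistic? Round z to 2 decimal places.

The sample proportion is 303/2070 = 0.14638.
Under H₀, SE = √(p₀(1−p₀)/n) = √(0.12·0.88/2070) = √0.000051014 = 0.007142.
z = (0.14638 − 0.12)/0.007142 = 0.02638/0.007142 = 3.69.

z = 3.69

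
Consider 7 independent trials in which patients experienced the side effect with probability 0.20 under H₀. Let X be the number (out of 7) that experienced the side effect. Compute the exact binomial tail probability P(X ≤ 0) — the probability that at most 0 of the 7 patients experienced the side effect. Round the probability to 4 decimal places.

X is binomial with n = 7 and p = 0.20.
P(X ≤ 0) = C(7,0)·0.20^0·0.80^7.
= 0.209715 = 0.2097.

P = 0.2097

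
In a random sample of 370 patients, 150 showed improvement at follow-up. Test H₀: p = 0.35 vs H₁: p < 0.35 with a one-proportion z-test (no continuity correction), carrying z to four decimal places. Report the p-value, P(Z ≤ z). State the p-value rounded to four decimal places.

p-value = 0.9873

p̂ = 150/370 = 0.40541.
Under H₀, SE = √(p₀(1−p₀)/n) = √(0.35·0.65/370) = √0.000614865 = 0.024796.
z = (p̂ − p₀)/SE = (150/370 − 0.35)/0.024796 ≈ 2.2344.
From the standard normal, P(Z ≤ z) = 0.9873.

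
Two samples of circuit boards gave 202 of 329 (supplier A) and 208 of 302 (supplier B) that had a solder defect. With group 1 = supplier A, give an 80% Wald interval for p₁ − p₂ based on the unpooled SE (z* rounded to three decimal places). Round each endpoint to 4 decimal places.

p̂₁ = 0.61398, p̂₂ = 0.68874, so the observed difference is -0.07476.
Unpooled SE = √(p̂₁(1−p̂₁)/n₁ + p̂₂(1−p̂₂)/n₂) = √(0.000720390 + 0.000709856) = 0.037819.
The 80% critical value is z* = 1.282. Margin of error = 0.04848.
So the interval runs from -0.1232 to -0.0263.

(-0.1232, -0.0263)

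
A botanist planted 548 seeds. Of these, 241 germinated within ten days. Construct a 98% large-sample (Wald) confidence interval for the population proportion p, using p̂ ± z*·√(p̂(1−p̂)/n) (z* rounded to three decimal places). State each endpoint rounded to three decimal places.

(0.390, 0.489)

Sample proportion p̂ = 241/548 = 0.43978.
SE(p̂) = √(0.43978·0.56022/548) = 0.021203.
The 98% critical value is z* = 2.326.
Margin of error: 2.326 × 0.021203 = 0.04932.
CI: 0.43978 ± 0.04932 = (0.390, 0.489).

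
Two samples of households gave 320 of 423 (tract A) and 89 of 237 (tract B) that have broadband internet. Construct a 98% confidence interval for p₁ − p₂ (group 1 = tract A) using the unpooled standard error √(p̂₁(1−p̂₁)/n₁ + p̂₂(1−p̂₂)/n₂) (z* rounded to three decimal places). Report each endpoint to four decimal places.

p̂₁ = 320/423 = 0.75650, p̂₂ = 89/237 = 0.37553; p̂₁ − p̂₂ = 0.38097.
Unpooled SE = √(p̂₁(1−p̂₁)/n₁ + p̂₂(1−p̂₂)/n₂) = √(0.000435478 + 0.000989479) = 0.037749.
The 98% critical value is z* = 2.326. Margin of error = 0.08780.
CI: 0.38097 ± 0.08780 = (0.2932, 0.4688).

(0.2932, 0.4688)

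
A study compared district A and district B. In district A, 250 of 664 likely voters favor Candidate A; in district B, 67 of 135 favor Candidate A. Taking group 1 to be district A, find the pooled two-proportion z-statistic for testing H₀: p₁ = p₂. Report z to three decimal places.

Sample proportions: p̂₁ = 250/664 = 0.37651 and p̂₂ = 67/135 = 0.49630.
Pooling: p̂ = 317/799 = 0.39675.
Pooled SE = √[0.2393386·0.00891343] ≈ 0.046188.
z = -0.11979/0.046188 = -2.594.

z = -2.594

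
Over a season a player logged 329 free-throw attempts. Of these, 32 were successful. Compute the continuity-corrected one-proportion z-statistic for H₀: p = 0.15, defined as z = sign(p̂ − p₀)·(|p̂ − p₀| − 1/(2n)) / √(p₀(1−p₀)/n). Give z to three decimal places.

z = -2.602

With x = 32 successes in n = 329, p̂ = 0.09726. p̂ − p₀ = -0.052736.
1/(2n) = 0.001520.
Corrected numerator: |-0.052736| − 0.001520 = 0.051216.
Null standard error: √(0.15·0.85/329) = √0.000387538 = 0.019686.
z = (−)0.051216/0.019686 = -2.602.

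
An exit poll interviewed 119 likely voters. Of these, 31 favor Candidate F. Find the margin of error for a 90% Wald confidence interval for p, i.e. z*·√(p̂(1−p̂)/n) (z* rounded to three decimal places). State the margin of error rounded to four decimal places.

ME = 0.0662

With x = 31 successes in n = 119, p̂ = 0.26050.
SE = √(p̂(1−p̂)/n) = √(0.192642/119) = 0.040235.
z* = 1.645 at the 90% level.
So ME = 0.0662.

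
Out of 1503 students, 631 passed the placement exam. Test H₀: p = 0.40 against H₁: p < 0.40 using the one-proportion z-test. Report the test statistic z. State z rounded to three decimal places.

Sample proportion p̂ = 631/1503 = 0.41983.
Under H₀, SE = √(p₀(1−p₀)/n) = √(0.40·0.60/1503) = √0.000159681 = 0.012636.
z = (0.41983 − 0.40)/0.012636 = 0.01983/0.012636 = 1.569.

z = 1.569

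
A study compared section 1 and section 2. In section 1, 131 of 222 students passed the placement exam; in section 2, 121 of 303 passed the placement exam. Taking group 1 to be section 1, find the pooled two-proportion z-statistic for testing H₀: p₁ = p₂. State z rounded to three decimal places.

z = 4.322

Sample proportions: p̂₁ = 131/222 = 0.59009 and p̂₂ = 121/303 = 0.39934.
Pooled p̂ = (131+121)/(222+303) = 252/525 = 0.48000.
Pooled SE = √[0.2496000·0.00780483] ≈ 0.044137.
z = 0.19075/0.044137 = 4.322.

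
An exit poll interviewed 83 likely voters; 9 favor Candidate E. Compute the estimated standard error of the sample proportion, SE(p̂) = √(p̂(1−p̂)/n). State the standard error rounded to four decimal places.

The sample proportion is 9/83 = 0.10843.
p̂(1−p̂) = 0.10843·0.89157 = 0.096673.
SE = √(0.096673/83) = 0.0341.

SE = 0.0341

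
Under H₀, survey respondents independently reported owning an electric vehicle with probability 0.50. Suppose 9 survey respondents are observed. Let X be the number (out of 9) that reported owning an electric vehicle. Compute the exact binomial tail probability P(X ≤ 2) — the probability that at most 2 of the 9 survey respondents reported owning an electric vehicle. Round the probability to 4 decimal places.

P = 0.0898

X ~ Binomial(n=9, p=0.50).
P(X ≤ 2) = C(9,0)·0.50^0·0.50^9 + C(9,1)·0.50^1·0.50^8 + C(9,2)·0.50^2·0.50^7.
= 0.001953 + 0.017578 + 0.070312 = 0.0898.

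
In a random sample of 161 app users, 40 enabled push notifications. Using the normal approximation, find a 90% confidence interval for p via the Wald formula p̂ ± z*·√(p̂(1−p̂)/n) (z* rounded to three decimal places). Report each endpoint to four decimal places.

Sample proportion p̂ = 40/161 = 0.24845.
SE = √(p̂(1−p̂)/n) = √(0.186721/161) = 0.034055.
z* = 1.645 at the 90% level.
Margin = 1.645·0.034055 = 0.05602.
Interval: 0.24845 ± 0.05602 → (0.1924, 0.3045).

(0.1924, 0.3045)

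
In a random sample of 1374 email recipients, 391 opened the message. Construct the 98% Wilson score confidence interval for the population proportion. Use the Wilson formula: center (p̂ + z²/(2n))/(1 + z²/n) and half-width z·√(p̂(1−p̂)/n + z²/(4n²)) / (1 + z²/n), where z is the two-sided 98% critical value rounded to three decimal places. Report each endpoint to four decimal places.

p̂ = 391/1374 = 0.28457; z = 2.326, so z² = 5.410276.
1 + z²/n = 1.003938.
Adjusted center: (0.28457 + z²/(2n))/1.003938 = 0.28542.
Radicand: p̂(1−p̂)/n + z²/(4n²) = 0.000148173 + 0.000000716 = 0.000148889.
Half-width = z·√(radicand)/denom = 2.326·0.012202/1.003938 = 0.02827.
Interval: 0.28542 ± 0.02827 → (0.2571, 0.3137).

(0.2571, 0.3137)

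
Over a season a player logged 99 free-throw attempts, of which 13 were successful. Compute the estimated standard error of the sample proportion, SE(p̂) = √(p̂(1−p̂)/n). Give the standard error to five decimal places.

With x = 13 successes in n = 99, p̂ = 0.13131.
p̂(1−p̂) = 0.114068.
Dividing by n and taking the root: √0.001152202 = 0.03394.

SE = 0.03394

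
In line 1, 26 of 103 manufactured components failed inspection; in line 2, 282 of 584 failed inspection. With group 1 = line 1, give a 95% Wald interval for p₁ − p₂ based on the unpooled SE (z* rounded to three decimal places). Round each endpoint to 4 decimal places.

(-0.3236, -0.1373)

p̂₁ = 26/103 = 0.25243, p̂₂ = 282/584 = 0.48288; p̂₁ − p̂₂ = -0.23045.
SE = √(0.001832114 + 0.000427580) = √0.002259694 = 0.047536.
z* = 1.960 at the 95% level. Margin = 1.960·0.047536 = 0.09317.
So the interval runs from -0.3236 to -0.1373.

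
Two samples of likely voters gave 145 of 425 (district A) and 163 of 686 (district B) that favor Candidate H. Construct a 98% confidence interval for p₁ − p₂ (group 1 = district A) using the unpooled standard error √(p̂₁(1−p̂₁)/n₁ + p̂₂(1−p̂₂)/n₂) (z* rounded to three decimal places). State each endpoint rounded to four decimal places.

(0.0381, 0.1691)

p̂₁ = 0.34118, p̂₂ = 0.23761, so the observed difference is 0.10357.
Unpooled SE = √(p̂₁(1−p̂₁)/n₁ + p̂₂(1−p̂₂)/n₂) = √(0.000528883 + 0.000264069) = 0.028159.
The 98% critical value is z* = 2.326. Margin of error = 0.06550.
CI: 0.10357 ± 0.06550 = (0.0381, 0.1691).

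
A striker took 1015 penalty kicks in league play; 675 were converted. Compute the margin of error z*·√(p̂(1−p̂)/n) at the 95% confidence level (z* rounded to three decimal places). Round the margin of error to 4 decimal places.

p̂ = 675/1015 = 0.66502.
Standard error of p̂: √(0.222767/1015) = √0.000219475 = 0.014815.
The 95% critical value is z* = 1.960.
Margin of error = z*·SE = 1.960 × 0.014815 = 0.0290.

ME = 0.0290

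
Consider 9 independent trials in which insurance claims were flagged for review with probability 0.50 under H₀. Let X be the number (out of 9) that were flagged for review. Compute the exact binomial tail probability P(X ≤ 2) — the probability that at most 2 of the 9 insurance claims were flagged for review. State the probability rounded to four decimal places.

P = 0.0898

X is binomial with n = 9 and p = 0.50.
P(X ≤ 2) = C(9,0)·0.50^0·0.50^9 + C(9,1)·0.50^1·0.50^8 + C(9,2)·0.50^2·0.50^7.
= 0.001953 + 0.017578 + 0.070312 = 0.0898.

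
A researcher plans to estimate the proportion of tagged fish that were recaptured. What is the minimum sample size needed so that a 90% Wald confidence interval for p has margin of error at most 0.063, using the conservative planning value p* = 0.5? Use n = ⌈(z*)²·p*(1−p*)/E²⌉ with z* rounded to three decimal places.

z* = 1.645 at the 90% level.
p*(1−p*) = 0.50·0.50 = 0.2500.
Required n before rounding: 2.706025 × 0.2500 / 0.063² = 170.448.
Rounding up, n = 171.

n = 171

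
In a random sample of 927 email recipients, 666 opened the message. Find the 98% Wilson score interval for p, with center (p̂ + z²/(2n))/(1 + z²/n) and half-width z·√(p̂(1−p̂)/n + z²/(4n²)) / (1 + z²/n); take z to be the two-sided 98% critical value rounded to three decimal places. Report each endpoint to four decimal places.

(0.6829, 0.7515)

Here p̂ = 666/927 = 0.71845 and z = 2.326 (z² = 5.410276).
1 + z²/n = 1.005836.
Center = (0.71845 + 0.002918)/1.005836 = 0.71718.
Radicand: p̂(1−p̂)/n + z²/(4n²) = 0.000218210 + 0.000001574 = 0.000219784.
Half-width = 2.326·√0.000219784/1.005836 = 0.03428.
So the interval runs from 0.6829 to 0.7515.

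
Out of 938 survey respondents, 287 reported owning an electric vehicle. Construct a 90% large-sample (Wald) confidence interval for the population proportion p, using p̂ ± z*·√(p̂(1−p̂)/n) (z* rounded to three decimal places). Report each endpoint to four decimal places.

Sample proportion p̂ = 287/938 = 0.30597.
Standard error of p̂: √(0.212352/938) = √0.000226389 = 0.015046.
For 90% confidence, z* = 1.645.
Margin = 1.645·0.015046 = 0.02475.
Interval: 0.30597 ± 0.02475 → (0.2812, 0.3307).

(0.2812, 0.3307)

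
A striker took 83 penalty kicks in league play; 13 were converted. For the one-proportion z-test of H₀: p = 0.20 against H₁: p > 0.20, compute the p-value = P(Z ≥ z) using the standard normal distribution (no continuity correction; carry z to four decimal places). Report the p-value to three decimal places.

p-value = 0.838

Sample proportion p̂ = 13/83 = 0.15663.
SE₀ = √(0.20·0.80/83) = 0.043906.
Test statistic (full precision, shown to 4 dp): z = (13/83 − 0.20)/SE₀ ≈ -0.9879.
From the standard normal, P(Z ≥ z) = 0.838.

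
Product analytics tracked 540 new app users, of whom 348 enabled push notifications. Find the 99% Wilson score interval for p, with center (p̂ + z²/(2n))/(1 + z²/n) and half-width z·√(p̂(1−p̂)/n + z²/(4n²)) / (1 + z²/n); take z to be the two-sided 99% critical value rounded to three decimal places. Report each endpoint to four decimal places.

Here p̂ = 348/540 = 0.64444 and z = 2.576 (z² = 6.635776).
1 + z²/n = 1.012288.
Center = (0.64444 + 0.006144)/1.012288 = 0.64269.
Radicand: p̂(1−p̂)/n + z²/(4n²) = 0.000424326 + 0.000005689 = 0.000430015.
Half-width = z·√(radicand)/denom = 2.576·0.020737/1.012288 = 0.05277.
Interval: 0.64269 ± 0.05277 → (0.5899, 0.6955).

(0.5899, 0.6955)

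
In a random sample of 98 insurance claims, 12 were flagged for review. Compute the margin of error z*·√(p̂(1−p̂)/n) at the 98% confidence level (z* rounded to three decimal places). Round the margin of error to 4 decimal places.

With x = 12 successes in n = 98, p̂ = 0.12245.
Standard error of p̂: √(0.107455/98) = √0.001096482 = 0.033113.
z* = 2.326 at the 98% level.
Margin of error = z*·SE = 2.326 × 0.033113 = 0.0770.

ME = 0.0770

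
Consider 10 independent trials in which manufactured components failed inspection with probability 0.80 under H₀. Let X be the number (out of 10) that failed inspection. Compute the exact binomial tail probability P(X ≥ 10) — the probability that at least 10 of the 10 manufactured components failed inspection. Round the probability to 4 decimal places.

P = 0.1074

X ~ Binomial(n=10, p=0.80).
P(X ≥ 10) = C(10,10)·0.80^10·0.20^0.
= 0.107374 = 0.1074.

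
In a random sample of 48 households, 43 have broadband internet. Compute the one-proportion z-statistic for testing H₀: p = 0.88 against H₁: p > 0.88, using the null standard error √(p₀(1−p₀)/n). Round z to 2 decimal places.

z = 0.34

p̂ = 43/48 = 0.89583.
SE₀ = √(0.88·0.12/48) = 0.046904.
Test statistic: z = 0.01583/0.046904 = 0.34.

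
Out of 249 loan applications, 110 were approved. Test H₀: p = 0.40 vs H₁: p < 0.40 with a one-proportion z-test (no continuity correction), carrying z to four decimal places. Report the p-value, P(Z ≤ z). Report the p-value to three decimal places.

p̂ = 110/249 = 0.44177.
Under H₀, SE = √(p₀(1−p₀)/n) = √(0.40·0.60/249) = √0.000963855 = 0.031046.
z = (p̂ − p₀)/SE = (110/249 − 0.40)/0.031046 ≈ 1.3453.
p-value = P(Z ≤ z) with z = 1.3453 → 0.911.

p-value = 0.911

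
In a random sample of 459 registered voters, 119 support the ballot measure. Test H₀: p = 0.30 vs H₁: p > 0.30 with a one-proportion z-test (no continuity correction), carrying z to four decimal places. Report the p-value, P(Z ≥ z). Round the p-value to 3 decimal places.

With x = 119 successes in n = 459, p̂ = 0.25926.
Under H₀, SE = √(p₀(1−p₀)/n) = √(0.30·0.70/459) = √0.000457516 = 0.021390.
Test statistic (full precision, shown to 4 dp): z = (119/459 − 0.30)/SE₀ ≈ -1.9047.
p-value = P(Z ≥ z) with z = -1.9047 → 0.972.

p-value = 0.972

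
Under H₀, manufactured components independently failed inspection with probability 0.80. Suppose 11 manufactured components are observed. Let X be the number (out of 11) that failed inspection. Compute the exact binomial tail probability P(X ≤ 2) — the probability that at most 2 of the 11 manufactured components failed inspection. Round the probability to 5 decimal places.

P = 0.00002

X is binomial with n = 11 and p = 0.80.
P(X ≤ 2) = C(11,0)·0.80^0·0.20^11 + C(11,1)·0.80^1·0.20^10 + C(11,2)·0.80^2·0.20^9.
= 0.000000 + 0.000001 + 0.000018 = 0.00002.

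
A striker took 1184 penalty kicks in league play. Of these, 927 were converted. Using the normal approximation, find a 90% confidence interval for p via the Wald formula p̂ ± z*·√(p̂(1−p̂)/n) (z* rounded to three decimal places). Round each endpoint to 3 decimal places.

p̂ = 927/1184 = 0.78294.
SE = √(p̂(1−p̂)/n) = √(0.169945/1184) = 0.011981.
The 90% critical value is z* = 1.645.
Margin = 1.645·0.011981 = 0.01971.
So the interval runs from 0.763 to 0.803.

(0.763, 0.803)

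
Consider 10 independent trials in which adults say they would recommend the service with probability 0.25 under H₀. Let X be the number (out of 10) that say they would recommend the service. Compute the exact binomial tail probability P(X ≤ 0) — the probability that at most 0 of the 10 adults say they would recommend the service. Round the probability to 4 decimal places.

P = 0.0563

X ~ Binomial(n=10, p=0.25).
P(X ≤ 0) = C(10,0)·0.25^0·0.75^10.
= 0.056314 = 0.0563.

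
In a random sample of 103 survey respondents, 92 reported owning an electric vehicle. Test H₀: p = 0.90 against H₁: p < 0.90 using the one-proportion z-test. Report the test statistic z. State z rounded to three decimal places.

z = -0.230

p̂ = 92/103 = 0.89320.
Null standard error: √(0.90·0.10/103) = √0.000873786 = 0.029560.
z = (0.89320 − 0.90)/0.029560 = -0.00680/0.029560 = -0.230.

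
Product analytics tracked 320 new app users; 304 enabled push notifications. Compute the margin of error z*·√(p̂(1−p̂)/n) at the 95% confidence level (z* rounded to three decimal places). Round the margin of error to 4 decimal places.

ME = 0.0239

With x = 304 successes in n = 320, p̂ = 0.95000.
Standard error of p̂: √(0.047500/320) = √0.000148438 = 0.012183.
For 95% confidence, z* = 1.960.
ME = 1.960·0.012183 = 0.0239.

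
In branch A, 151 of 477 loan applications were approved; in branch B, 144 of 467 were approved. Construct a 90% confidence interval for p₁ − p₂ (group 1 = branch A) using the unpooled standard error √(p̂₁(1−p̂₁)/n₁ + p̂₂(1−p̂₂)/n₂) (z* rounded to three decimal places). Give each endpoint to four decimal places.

(-0.0414, 0.0578)

p̂₁ = 151/477 = 0.31656, p̂₂ = 144/467 = 0.30835; p̂₁ − p̂₂ = 0.00821.
SE = √(0.000453565 + 0.000456683) = √0.000910248 = 0.030170.
The 90% critical value is z* = 1.645. Margin = 1.645·0.030170 = 0.04963.
Interval: 0.00821 ± 0.04963 → (-0.0414, 0.0578).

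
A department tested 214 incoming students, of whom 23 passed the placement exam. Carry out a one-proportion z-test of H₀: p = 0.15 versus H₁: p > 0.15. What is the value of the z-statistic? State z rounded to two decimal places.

With x = 23 successes in n = 214, p̂ = 0.10748.
SE₀ = √(0.15·0.85/214) = 0.024409.
z = (0.10748 − 0.15)/0.024409 = -0.04252/0.024409 = -1.74.

z = -1.74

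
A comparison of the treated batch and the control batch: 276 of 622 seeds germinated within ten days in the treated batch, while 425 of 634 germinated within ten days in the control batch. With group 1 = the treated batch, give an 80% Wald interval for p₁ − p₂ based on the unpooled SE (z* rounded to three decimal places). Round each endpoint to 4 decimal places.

(-0.2616, -0.1916)

p̂₁ = 0.44373, p̂₂ = 0.67035, so the observed difference is -0.22662.
SE = √(0.000396839 + 0.000348552) = √0.000745391 = 0.027302.
The 80% critical value is z* = 1.282. Margin = 1.282·0.027302 = 0.03500.
CI: -0.22662 ± 0.03500 = (-0.2616, -0.1916).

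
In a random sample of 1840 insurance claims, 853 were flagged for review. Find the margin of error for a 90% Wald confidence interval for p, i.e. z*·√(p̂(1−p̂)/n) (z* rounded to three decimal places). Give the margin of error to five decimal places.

Sample proportion p̂ = 853/1840 = 0.46359.
Standard error of p̂: √(0.248674/1840) = √0.000135149 = 0.011625.
For 90% confidence, z* = 1.645.
Margin of error = z*·SE = 1.645 × 0.011625 = 0.01912.

ME = 0.01912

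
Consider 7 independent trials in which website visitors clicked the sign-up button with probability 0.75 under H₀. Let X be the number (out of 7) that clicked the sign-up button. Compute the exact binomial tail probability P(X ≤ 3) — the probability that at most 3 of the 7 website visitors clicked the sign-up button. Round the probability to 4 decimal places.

X is binomial with n = 7 and p = 0.75.
P(X ≤ 3) = C(7,0)·0.75^0·0.25^7 + C(7,1)·0.75^1·0.25^6 + C(7,2)·0.75^2·0.25^5 + C(7,3)·0.75^3·0.25^4.
= 0.000061 + 0.001282 + 0.011536 + 0.057678 = 0.0706.

P = 0.0706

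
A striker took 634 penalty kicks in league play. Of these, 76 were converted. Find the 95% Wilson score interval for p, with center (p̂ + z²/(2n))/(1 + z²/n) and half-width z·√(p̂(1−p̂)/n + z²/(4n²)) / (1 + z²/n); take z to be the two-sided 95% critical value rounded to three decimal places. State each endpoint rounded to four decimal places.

(0.0969, 0.1475)

p̂ = 76/634 = 0.11987; z = 1.960, so z² = 3.841600.
Denominator 1 + z²/n = 1 + 3.841600/634 = 1.006059.
Adjusted center: (0.11987 + z²/(2n))/1.006059 = 0.12216.
Radicand: p̂(1−p̂)/n + z²/(4n²) = 0.000166410 + 0.000002389 = 0.000168799.
Half-width = z·√(radicand)/denom = 1.960·0.012992/1.006059 = 0.02531.
So the interval runs from 0.0969 to 0.1475.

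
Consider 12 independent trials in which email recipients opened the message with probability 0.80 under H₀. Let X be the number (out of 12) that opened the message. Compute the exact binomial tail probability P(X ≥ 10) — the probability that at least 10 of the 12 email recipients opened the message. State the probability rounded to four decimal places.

P = 0.5583

X is binomial with n = 12 and p = 0.80.
P(X ≥ 10) = C(12,10)·0.80^10·0.20^2 + C(12,11)·0.80^11·0.20^1 + C(12,12)·0.80^12·0.20^0.
= 0.283468 + 0.206158 + 0.068719 = 0.5583.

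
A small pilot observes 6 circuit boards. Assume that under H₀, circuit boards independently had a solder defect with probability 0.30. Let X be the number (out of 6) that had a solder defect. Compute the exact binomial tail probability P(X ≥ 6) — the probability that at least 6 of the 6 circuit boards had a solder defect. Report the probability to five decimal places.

P = 0.00073

X ~ Binomial(n=6, p=0.30).
P(X ≥ 6) = C(6,6)·0.30^6·0.70^0.
= 0.000729 = 0.00073.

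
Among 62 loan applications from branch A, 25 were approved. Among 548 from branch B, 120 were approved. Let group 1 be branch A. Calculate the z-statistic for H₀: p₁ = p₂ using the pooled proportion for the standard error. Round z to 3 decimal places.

p̂₁ = 25/62 = 0.40323, p̂₂ = 120/548 = 0.21898.
Pooled p̂ = (25+120)/(62+548) = 145/610 = 0.23770.
SE = √[p̂(1−p̂)(1/n₁+1/n₂)] = √[0.23770·0.76230·(1/62+1/548)] ≈ 0.057037.
z = 0.18425/0.057037 = 3.230.

z = 3.230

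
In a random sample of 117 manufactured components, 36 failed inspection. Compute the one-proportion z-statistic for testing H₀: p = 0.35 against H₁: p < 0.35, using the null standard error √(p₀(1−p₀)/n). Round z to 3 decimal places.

z = -0.959

Sample proportion p̂ = 36/117 = 0.30769.
Null standard error: √(0.35·0.65/117) = √0.001944444 = 0.044096.
Test statistic: z = -0.04231/0.044096 = -0.959.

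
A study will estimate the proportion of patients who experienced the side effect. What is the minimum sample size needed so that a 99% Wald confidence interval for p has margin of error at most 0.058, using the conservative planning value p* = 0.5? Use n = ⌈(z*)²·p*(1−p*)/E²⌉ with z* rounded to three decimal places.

For 99% confidence, z* = 2.576.
p*(1−p*) = 0.50·0.50 = 0.2500.
Required n before rounding: 6.635776 × 0.2500 / 0.058² = 493.146.
⌈493.146⌉ = 494.

n = 494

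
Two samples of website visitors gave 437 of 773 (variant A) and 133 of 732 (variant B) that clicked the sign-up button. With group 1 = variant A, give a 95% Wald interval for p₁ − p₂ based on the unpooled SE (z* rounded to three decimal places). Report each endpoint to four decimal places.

(0.3389, 0.4284)

p̂₁ = 0.56533, p̂₂ = 0.18169, so the observed difference is 0.38364.
SE = √(0.000317894 + 0.000203117) = √0.000521011 = 0.022826.
The 95% critical value is z* = 1.960. Margin of error = 0.04474.
So the interval runs from 0.3389 to 0.4284.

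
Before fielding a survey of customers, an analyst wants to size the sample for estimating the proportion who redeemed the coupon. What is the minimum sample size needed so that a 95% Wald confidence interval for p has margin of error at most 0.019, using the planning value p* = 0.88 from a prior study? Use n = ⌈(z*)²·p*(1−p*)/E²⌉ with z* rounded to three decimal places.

n = 1124

For 95% confidence, z* = 1.960.
p*(1−p*) = 0.88·0.12 = 0.1056.
Required n before rounding: 3.841600 × 0.1056 / 0.019² = 1123.748.
Rounding up, n = 1124.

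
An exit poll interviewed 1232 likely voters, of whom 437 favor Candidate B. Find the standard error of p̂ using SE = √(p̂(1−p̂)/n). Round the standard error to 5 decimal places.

SE = 0.01363

Sample proportion p̂ = 437/1232 = 0.35471.
p̂(1−p̂) = 0.35471·0.64529 = 0.228891.
SE = √(0.228891/1232) = √0.000185788 = 0.01363.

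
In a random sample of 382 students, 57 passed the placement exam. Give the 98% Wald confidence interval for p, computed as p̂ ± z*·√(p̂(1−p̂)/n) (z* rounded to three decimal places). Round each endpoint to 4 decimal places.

The sample proportion is 57/382 = 0.14921.
SE(p̂) = √(0.14921·0.85079/382) = 0.018230.
z* = 2.326 at the 98% level.
Margin = 2.326·0.018230 = 0.04240.
Interval: 0.14921 ± 0.04240 → (0.1068, 0.1916).

(0.1068, 0.1916)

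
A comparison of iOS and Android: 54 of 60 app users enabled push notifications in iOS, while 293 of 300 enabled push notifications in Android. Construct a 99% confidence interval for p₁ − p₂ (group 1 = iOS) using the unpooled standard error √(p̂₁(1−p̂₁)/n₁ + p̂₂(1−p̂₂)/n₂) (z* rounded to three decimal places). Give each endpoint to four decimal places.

(-0.1789, 0.0256)

p̂₁ = 0.90000, p̂₂ = 0.97667, so the observed difference is -0.07667.
Unpooled SE = √(p̂₁(1−p̂₁)/n₁ + p̂₂(1−p̂₂)/n₂) = √(0.001500000 + 0.000075963) = 0.039698.
For 99% confidence, z* = 2.576. Margin = 2.576·0.039698 = 0.10226.
CI: -0.07667 ± 0.10226 = (-0.1789, 0.0256).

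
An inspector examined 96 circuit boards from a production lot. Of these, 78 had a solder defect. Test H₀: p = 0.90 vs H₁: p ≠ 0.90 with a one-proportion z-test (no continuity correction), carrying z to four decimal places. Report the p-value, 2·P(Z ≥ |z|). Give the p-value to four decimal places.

p-value = 0.0043

p̂ = 78/96 = 0.81250.
Null standard error: √(0.90·0.10/96) = √0.000937500 = 0.030619.
Test statistic (full precision, shown to 4 dp): z = (78/96 − 0.90)/SE₀ ≈ -2.8577.
p-value = 2·P(Z ≥ |z|) with z = -2.8577 → 0.0043.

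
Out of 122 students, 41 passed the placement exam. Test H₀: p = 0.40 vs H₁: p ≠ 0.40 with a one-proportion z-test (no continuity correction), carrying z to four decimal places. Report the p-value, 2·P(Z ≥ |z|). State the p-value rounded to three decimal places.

p-value = 0.149

With x = 41 successes in n = 122, p̂ = 0.33607.
SE₀ = √(0.40·0.60/122) = 0.044353.
Test statistic (full precision, shown to 4 dp): z = (41/122 − 0.40)/SE₀ ≈ -1.4415.
p-value = 2·P(Z ≥ |z|) with z = -1.4415 → 0.149.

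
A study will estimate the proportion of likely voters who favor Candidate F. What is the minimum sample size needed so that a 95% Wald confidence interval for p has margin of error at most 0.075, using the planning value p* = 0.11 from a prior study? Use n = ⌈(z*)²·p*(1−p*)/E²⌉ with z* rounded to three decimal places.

n = 67

z* = 1.960 at the 95% level.
p*(1−p*) = 0.11·0.89 = 0.0979.
Required n before rounding: 3.841600 × 0.0979 / 0.075² = 66.861.
Rounding up, n = 67.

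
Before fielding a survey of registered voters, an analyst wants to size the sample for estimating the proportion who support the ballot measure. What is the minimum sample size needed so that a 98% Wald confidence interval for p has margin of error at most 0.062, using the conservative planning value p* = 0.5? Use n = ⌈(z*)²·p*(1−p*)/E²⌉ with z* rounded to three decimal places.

n = 352

The 98% critical value is z* = 2.326.
p*(1−p*) = 0.2500.
(z*)²·p*(1−p*)/E² = 5.410276·0.2500/0.003844 = 351.865.
⌈351.865⌉ = 352.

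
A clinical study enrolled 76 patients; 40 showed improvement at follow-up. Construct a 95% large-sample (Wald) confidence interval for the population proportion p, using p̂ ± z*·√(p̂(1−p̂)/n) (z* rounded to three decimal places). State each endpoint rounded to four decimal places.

Sample proportion p̂ = 40/76 = 0.52632.
Standard error of p̂: √(0.249307/76) = √0.003280362 = 0.057274.
z* = 1.960 at the 95% level.
Margin = 1.960·0.057274 = 0.11226.
Interval: 0.52632 ± 0.11226 → (0.4141, 0.6386).

(0.4141, 0.6386)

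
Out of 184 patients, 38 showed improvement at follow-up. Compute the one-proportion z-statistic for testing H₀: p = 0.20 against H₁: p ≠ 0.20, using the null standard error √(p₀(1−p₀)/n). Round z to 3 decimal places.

The sample proportion is 38/184 = 0.20652.
Null standard error: √(0.20·0.80/184) = √0.000869565 = 0.029488.
z = (0.20652 − 0.20)/0.029488 = 0.00652/0.029488 = 0.221.

z = 0.221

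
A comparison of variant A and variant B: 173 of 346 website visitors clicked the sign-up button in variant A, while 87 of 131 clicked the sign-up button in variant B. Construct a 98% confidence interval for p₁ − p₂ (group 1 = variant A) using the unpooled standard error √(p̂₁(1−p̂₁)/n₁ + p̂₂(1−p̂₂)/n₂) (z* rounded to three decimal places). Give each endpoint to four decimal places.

p̂₁ = 173/346 = 0.50000, p̂₂ = 87/131 = 0.66412; p̂₁ − p̂₂ = -0.16412.
SE = √(0.000722543 + 0.001702778) = √0.002425321 = 0.049248.
z* = 2.326 at the 98% level. Margin = 2.326·0.049248 = 0.11455.
So the interval runs from -0.2787 to -0.0496.

(-0.2787, -0.0496)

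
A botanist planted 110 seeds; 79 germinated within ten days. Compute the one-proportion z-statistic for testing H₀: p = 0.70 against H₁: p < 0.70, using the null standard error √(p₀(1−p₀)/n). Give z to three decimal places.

With x = 79 successes in n = 110, p̂ = 0.71818.
SE₀ = √(0.70·0.30/110) = 0.043693.
z = (p̂ − p₀)/SE = (0.71818 − 0.70)/0.043693 = 0.416.

z = 0.416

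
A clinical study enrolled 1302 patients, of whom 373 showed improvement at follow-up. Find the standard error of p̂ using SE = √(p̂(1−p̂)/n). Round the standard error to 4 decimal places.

SE = 0.0125

p̂ = 373/1302 = 0.28648.
p̂(1−p̂) = 0.204409.
Dividing by n and taking the root: √0.000156996 = 0.0125.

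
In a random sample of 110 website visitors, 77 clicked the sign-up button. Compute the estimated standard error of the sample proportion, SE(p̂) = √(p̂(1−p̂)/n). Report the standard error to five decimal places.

SE = 0.04369

The sample proportion is 77/110 = 0.70000.
p̂(1−p̂) = 0.210000.
SE = √(0.210000/110) = 0.04369.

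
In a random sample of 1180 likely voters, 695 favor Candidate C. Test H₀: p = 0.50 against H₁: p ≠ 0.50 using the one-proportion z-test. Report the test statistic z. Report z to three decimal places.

z = 6.113

p̂ = 695/1180 = 0.58898.
SE₀ = √(0.50·0.50/1180) = 0.014556.
Test statistic: z = 0.08898/0.014556 = 6.113.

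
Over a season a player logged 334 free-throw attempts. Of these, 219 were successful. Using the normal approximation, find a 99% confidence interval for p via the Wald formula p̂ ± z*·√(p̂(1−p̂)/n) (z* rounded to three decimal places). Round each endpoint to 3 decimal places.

(0.589, 0.723)

With x = 219 successes in n = 334, p̂ = 0.65569.
Standard error of p̂: √(0.225761/334) = √0.000675931 = 0.025999.
z* = 2.576 at the 99% level.
Margin = 2.576·0.025999 = 0.06697.
Interval: 0.65569 ± 0.06697 → (0.589, 0.723).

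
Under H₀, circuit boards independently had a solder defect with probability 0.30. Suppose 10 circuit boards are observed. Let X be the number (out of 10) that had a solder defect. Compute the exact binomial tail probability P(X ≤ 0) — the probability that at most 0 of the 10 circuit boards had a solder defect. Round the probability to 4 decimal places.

X is binomial with n = 10 and p = 0.30.
P(X ≤ 0) = C(10,0)·0.30^0·0.70^10.
= 0.028248 = 0.0282.

P = 0.0282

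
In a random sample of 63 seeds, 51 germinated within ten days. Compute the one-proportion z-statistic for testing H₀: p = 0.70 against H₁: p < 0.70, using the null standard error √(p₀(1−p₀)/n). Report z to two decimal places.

z = 1.90

The sample proportion is 51/63 = 0.80952.
Under H₀, SE = √(p₀(1−p₀)/n) = √(0.70·0.30/63) = √0.003333333 = 0.057735.
z = (p̂ − p₀)/SE = (0.80952 − 0.70)/0.057735 = 1.90.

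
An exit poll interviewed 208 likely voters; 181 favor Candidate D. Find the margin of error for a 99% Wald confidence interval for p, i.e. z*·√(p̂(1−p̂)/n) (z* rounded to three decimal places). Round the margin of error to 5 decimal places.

ME = 0.06003

The sample proportion is 181/208 = 0.87019.
SE = √(p̂(1−p̂)/n) = √(0.112958/208) = 0.023304.
z* = 2.576 at the 99% level.
So ME = 0.06003.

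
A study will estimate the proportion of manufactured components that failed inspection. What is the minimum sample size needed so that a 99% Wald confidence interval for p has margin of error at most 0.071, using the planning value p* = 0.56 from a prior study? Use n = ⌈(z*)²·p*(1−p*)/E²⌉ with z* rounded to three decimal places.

n = 325

The 99% critical value is z* = 2.576.
p*(1−p*) = 0.2464.
Required n before rounding: 6.635776 × 0.2464 / 0.071² = 324.351.
Rounding up, n = 325.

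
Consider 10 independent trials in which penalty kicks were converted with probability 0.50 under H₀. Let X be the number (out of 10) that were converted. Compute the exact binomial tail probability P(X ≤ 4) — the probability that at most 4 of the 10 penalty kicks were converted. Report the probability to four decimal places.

P = 0.3770

X ~ Binomial(n=10, p=0.50).
P(X ≤ 4) = Σ_{j=0}^{4} C(10,j)·0.50^j·0.50^{10−j}.
= 0.000977 + 0.009766 + 0.043945 + 0.117188 + 0.205078 = 0.3770.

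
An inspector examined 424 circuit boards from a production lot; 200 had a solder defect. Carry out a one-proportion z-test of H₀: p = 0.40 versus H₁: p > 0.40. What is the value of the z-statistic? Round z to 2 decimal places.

p̂ = 200/424 = 0.47170.
Under H₀, SE = √(p₀(1−p₀)/n) = √(0.40·0.60/424) = √0.000566038 = 0.023792.
z = (p̂ − p₀)/SE = (0.47170 − 0.40)/0.023792 = 3.01.

z = 3.01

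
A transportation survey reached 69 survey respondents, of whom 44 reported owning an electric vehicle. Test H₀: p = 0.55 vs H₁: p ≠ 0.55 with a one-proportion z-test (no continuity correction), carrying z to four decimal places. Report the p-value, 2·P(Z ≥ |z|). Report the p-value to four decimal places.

p-value = 0.1432

p̂ = 44/69 = 0.63768.
Under H₀, SE = √(p₀(1−p₀)/n) = √(0.55·0.45/69) = √0.003586957 = 0.059891.
z = (p̂ − p₀)/SE = (44/69 − 0.55)/0.059891 ≈ 1.4640.
p-value = 2·P(Z ≥ |z|) with z = 1.4640 → 0.1432.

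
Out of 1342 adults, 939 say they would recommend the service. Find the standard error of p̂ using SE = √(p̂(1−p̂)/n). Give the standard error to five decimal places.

Sample proportion p̂ = 939/1342 = 0.69970.
p̂(1−p̂) = 0.210120.
SE = √(0.210120/1342) = 0.01251.

SE = 0.01251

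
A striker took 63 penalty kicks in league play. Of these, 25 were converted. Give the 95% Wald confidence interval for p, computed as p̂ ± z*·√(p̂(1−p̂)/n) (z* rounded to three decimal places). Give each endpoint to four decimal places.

The sample proportion is 25/63 = 0.39683.
SE(p̂) = √(0.39683·0.60317/63) = 0.061638.
The 95% critical value is z* = 1.960.
Margin of error: 1.960 × 0.061638 = 0.12081.
CI: 0.39683 ± 0.12081 = (0.2760, 0.5176).

(0.2760, 0.5176)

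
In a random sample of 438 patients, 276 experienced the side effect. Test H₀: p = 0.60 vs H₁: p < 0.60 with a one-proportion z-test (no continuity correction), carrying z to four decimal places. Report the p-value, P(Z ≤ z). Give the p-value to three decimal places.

The sample proportion is 276/438 = 0.63014.
SE₀ = √(0.60·0.40/438) = 0.023408.
z = (p̂ − p₀)/SE = (276/438 − 0.60)/0.023408 ≈ 1.2875.
p-value = P(Z ≤ z) with z = 1.2875 → 0.901.

p-value = 0.901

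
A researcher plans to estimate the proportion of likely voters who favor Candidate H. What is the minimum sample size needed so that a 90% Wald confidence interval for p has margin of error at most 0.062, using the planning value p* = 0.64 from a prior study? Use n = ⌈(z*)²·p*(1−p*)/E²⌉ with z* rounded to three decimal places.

n = 163

The 90% critical value is z* = 1.645.
p*(1−p*) = 0.2304.
(z*)²·p*(1−p*)/E² = 2.706025·0.2304/0.003844 = 162.193.
⌈162.193⌉ = 163.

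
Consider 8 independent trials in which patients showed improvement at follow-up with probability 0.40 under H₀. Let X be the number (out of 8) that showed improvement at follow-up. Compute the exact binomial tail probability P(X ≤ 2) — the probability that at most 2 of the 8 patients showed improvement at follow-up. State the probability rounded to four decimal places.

X is binomial with n = 8 and p = 0.40.
P(X ≤ 2) = C(8,0)·0.40^0·0.60^8 + C(8,1)·0.40^1·0.60^7 + C(8,2)·0.40^2·0.60^6.
= 0.016796 + 0.089580 + 0.209019 = 0.3154.

P = 0.3154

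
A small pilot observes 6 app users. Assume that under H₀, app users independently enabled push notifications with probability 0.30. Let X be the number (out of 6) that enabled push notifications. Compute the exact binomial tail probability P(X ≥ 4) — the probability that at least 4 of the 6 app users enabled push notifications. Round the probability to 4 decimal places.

P = 0.0705

X is binomial with n = 6 and p = 0.30.
P(X ≥ 4) = C(6,4)·0.30^4·0.70^2 + C(6,5)·0.30^5·0.70^1 + C(6,6)·0.30^6·0.70^0.
= 0.059535 + 0.010206 + 0.000729 = 0.0705.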